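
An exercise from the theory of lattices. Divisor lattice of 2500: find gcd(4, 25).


In a divisor lattice, meet = gcd (greatest common divisor).
By Euclidean algorithm or factoring: gcd(4,25) = 1


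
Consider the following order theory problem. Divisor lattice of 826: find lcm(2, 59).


In a divisor lattice, join = lcm (least common multiple).
gcd(2,59) = 1
lcm(2,59) = 2*59/gcd = 118/1 = 118


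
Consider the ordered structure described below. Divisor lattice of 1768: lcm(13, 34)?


Join=lcm.
gcd(13,34)=1
lcm=442


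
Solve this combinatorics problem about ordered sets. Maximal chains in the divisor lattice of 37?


A maximal chain goes from the minimum element to a maximal element via cover relations.
Counting all min-to-max paths in the cover graph.
Total maximal chains: 1


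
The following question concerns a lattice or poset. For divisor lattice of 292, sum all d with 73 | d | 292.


Interval [73,292] in divisors of 292: [73, 146, 292]
Sum = 511


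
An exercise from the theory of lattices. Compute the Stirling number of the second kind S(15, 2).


S(n,k) = k*S(n-1,k) + S(n-1,k-1).
S(14,2) = 8191, S(14,1) = 1
S(15,2) = 2*8191 + 1 = 16382 + 1
S(15,2) = 16383


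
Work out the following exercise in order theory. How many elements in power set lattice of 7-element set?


Power set = 2^n.
2^7 = 128


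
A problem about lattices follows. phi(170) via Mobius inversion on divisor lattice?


phi(n) = n * prod_{p|n} (1 - 1/p).
Prime divisors of 170: [2, 5, 17]
phi(170) = 170 * (1 - 1/2) * (1 - 1/5) * (1 - 1/17)
phi(170) = 64


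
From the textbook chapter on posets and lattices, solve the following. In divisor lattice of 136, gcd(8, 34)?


Meet=gcd.
gcd(8,34)=2


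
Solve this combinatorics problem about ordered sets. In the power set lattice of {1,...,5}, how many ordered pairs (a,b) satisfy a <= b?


The order relation is {(a,b) : a <= b}, reflexive so it includes (a,a).
Examples: ({},{}), ({},{1,2}), ({},{1,2,3}), ({},{1,2,3,4}), ({},{1,2,3,4,5}), ...
Total ordered pairs: 243


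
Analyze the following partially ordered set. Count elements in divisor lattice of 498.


Divisors of 498: [1, 2, 3, 6, 83, 166, 249, 498]
Count: 8


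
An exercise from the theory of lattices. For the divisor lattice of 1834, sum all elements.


sigma(n) = sum of divisors.
Divisors of 1834: [1, 2, 7, 14, 131, 262, 917, 1834]
Sum = 3168


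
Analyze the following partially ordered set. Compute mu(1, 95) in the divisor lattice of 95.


In a divisor lattice, mu(a,b) = mu(b/a) where mu is the classical Mobius function.
b/a = 95/1 = 95
Prime factorization of 95: primes [5, 19]
95 is squarefree with 2 prime factor(s), so mu(95) = (-1)^2 = 1


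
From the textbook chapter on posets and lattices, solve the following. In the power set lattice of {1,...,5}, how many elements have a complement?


An element a is complemented if some b has a meet b = bottom, a join b = top.
every subset A has complement S\A, so all elements are complemented.
Complemented elements: {}, {1}, {2}, {3}, {4}, {5}, ... (26 more)
Count: 32


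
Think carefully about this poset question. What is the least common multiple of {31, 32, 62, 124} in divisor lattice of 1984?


In a divisor lattice, join = lcm (least common multiple).
Compute lcm iteratively: start with first element, then lcm(current, next).
Elements: [31, 32, 62, 124]
lcm(31,32) = 992
lcm(992,62) = 992
lcm(992,124) = 992
Final lcm = 992


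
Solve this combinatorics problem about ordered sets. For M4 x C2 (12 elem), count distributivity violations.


Distributive law: a ^ (b v c) = (a ^ b) v (a ^ c).
Check all 12^3 = 1728 ordered triples (a,b,c).
  e.g. a=(a1,0), b=(a2,0), c=(a3,0): lhs=(a1,0) != rhs=(0,0)
  e.g. a=(a1,0), b=(a2,0), c=(a3,1): lhs=(a1,0) != rhs=(0,0)
Total violating triples: 192


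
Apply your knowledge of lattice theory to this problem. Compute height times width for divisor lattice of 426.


Height = length of longest chain minus 1; width = size of largest antichain.
A maximum chain: 1 | 71 | 213 | 426  (height 3).
A maximum antichain: {2, 3, 71}  (width 3).
Product = 3 * 3 = 9


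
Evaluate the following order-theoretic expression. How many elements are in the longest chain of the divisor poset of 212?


A chain is a totally ordered subset; we count the number of elements in a maximum chain.
Compute, for each element x, the size of the longest chain ending at x:
  1: 1
  2: 2
  53: 2
  4: 3
  106: 3
  212: 4
A maximum chain: 1 < 2 < 4 < 212
Number of elements in the longest chain: 4


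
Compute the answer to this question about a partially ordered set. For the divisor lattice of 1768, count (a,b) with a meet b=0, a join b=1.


Complement pair (a,b): a meet b = bottom, a join b = top.
Here: gcd(a,b)=1 and lcm(a,b)=1768, i.e. a*b=1768 with a,b coprime.
Pairs found: (1,1768), (8,221), (13,136), (17,104), ... (4 more)
Total ordered pairs: 8


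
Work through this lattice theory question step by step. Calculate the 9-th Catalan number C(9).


C(n) = C(2n, n) / (n+1).
C(18, 9) = 48620
C(9) = 48620 / 10 = 4862


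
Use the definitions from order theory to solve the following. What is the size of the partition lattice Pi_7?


B(n) = number of set partitions of an n-element set.
B(n) satisfies the recurrence: B(n+1) = sum_k C(n,k)*B(k).
B(7) = 877


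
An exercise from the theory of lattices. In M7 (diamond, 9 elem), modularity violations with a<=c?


Modular law: if a <= c then a v (b ^ c) = (a v b) ^ c.
Check all triples (a,b,c) with a <= c among 9 elements.
This lattice is modular (diamonds M_m and their chain-products are modular).
Total violating triples: 0


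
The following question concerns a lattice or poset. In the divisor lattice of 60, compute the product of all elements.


Divisors of 60: [1, 2, 3, 4, 5, 6, 10, 12, 15, 20, 30, 60]
Product = n^(d(n)/2) = 60^(12/2)
Product = 46656000000


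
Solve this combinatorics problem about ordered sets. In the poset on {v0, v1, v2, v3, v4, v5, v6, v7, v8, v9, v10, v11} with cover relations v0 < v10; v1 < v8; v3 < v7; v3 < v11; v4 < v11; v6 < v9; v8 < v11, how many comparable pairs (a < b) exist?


A comparable pair {a,b} has a < b or b < a in the order.
Count unordered pairs where one element is strictly below the other.
Examples: {v0,v10}, {v1,v8}, {v1,v11}, {v3,v7}, ...
Total comparable pairs: 8


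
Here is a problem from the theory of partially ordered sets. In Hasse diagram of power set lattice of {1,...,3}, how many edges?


A cover relation a -< b holds when a < b with no c strictly between.
Cover relations:
  {} -< {1}
  {} -< {2}
  {} -< {3}
  {1} -< {1,2}
  {1} -< {1,3}
  {2} -< {1,2}
  {2} -< {2,3}
  {3} -< {1,3}
  ...4 more
Total: 12


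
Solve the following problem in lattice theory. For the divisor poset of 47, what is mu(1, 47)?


In a divisor lattice, mu(a,b) = mu(b/a) where mu is the classical Mobius function.
b/a = 47/1 = 47
Prime factorization of 47: primes [47]
47 is squarefree with 1 prime factor(s), so mu(47) = (-1)^1 = -1


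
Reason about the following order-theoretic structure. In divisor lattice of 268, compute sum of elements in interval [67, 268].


Interval [67,268] in divisors of 268: [67, 134, 268]
Sum = 469


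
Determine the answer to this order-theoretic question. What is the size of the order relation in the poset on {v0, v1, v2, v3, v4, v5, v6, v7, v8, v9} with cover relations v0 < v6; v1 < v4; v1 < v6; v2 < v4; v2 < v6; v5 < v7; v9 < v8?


The order relation is {(a,b) : a <= b}, reflexive so it includes (a,a).
Examples: (v0,v0), (v0,v6), (v1,v1), (v1,v4), (v1,v6), ...
Total ordered pairs: 17


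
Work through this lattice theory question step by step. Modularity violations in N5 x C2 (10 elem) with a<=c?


Modular law: if a <= c then a v (b ^ c) = (a v b) ^ c.
Check all triples (a,b,c) with a <= c among 10 elements.
  e.g. a=(a,0), b=(c,0), c=(b,0): lhs=(a,0) != rhs=(b,0)
  e.g. a=(a,0), b=(c,1), c=(b,0): lhs=(a,0) != rhs=(b,0)
Total violating triples: 6


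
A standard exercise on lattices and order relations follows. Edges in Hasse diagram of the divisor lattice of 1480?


A cover relation a -< b holds when a < b with no c strictly between.
Cover relations:
  1 -< 2
  1 -< 5
  1 -< 37
  2 -< 4
  2 -< 10
  2 -< 74
  4 -< 8
  4 -< 20
  ...20 more
Total: 28


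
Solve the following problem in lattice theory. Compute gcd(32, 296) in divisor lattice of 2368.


In a divisor lattice, meet = gcd (greatest common divisor).
By Euclidean algorithm or factoring: gcd(32,296) = 8


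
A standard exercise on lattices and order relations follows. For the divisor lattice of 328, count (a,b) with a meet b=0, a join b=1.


Complement pair (a,b): a meet b = bottom, a join b = top.
Here: gcd(a,b)=1 and lcm(a,b)=328, i.e. a*b=328 with a,b coprime.
Pairs found: (1,328), (8,41), (41,8), (328,1)
Total ordered pairs: 4


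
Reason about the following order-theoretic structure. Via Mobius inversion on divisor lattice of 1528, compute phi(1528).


phi(n) = n * prod_{p|n} (1 - 1/p).
Prime divisors of 1528: [2, 191]
phi(1528) = 1528 * (1 - 1/2) * (1 - 1/191)
phi(1528) = 760


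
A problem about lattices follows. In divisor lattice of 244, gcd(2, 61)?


Meet=gcd.
gcd(2,61)=1


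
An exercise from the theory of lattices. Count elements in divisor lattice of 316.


Divisors of 316: [1, 2, 4, 79, 158, 316]
Count: 6


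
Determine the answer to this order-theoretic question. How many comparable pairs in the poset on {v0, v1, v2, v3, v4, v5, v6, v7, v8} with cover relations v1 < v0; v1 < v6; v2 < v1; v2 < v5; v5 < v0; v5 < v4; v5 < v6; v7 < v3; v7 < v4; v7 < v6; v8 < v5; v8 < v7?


A comparable pair {a,b} has a < b or b < a in the order.
Count unordered pairs where one element is strictly below the other.
Examples: {v0,v1}, {v0,v2}, {v0,v5}, {v0,v8}, ...
Total comparable pairs: 19


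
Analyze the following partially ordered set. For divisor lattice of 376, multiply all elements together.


Divisors of 376: [1, 2, 4, 8, 47, 94, 188, 376]
Product = n^(d(n)/2) = 376^(8/2)
Product = 19987173376


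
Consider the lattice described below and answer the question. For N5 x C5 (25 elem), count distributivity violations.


Distributive law: a ^ (b v c) = (a ^ b) v (a ^ c).
Check all 25^3 = 15625 ordered triples (a,b,c).
  e.g. a=(b,0), b=(a,0), c=(c,0): lhs=(b,0) != rhs=(a,0)
  e.g. a=(b,0), b=(a,0), c=(c,1): lhs=(b,0) != rhs=(a,0)
Total violating triples: 250


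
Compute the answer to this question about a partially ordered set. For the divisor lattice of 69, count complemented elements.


An element a is complemented if some b has a meet b = bottom, a join b = top.
a is complemented iff gcd(a, n/a)=1, i.e. a is a unitary divisor of 69.
Complemented elements: 1, 3, 23, 69
Count: 4


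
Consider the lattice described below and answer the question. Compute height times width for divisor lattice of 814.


Height = length of longest chain minus 1; width = size of largest antichain.
A maximum chain: 1 | 37 | 407 | 814  (height 3).
A maximum antichain: {2, 11, 37}  (width 3).
Product = 3 * 3 = 9


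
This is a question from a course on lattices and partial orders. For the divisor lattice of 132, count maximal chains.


A maximal chain goes from the minimum element to a maximal element via cover relations.
Counting all min-to-max paths in the cover graph.
Total maximal chains: 12


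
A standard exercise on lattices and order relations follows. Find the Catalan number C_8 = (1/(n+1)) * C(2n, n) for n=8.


C(n) = C(2n, n) / (n+1).
C(16, 8) = 12870
C(8) = 12870 / 9 = 1430


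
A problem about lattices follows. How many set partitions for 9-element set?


B(n) = number of set partitions of an n-element set.
B(n) satisfies the recurrence: B(n+1) = sum_k C(n,k)*B(k).
B(9) = 21147


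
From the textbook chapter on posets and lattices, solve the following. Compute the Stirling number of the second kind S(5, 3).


S(n,k) = k*S(n-1,k) + S(n-1,k-1).
S(4,3) = 6, S(4,2) = 7
S(5,3) = 3*6 + 7 = 18 + 7
S(5,3) = 25


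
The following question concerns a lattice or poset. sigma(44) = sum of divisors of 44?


sigma(n) = sum of divisors.
Divisors of 44: [1, 2, 4, 11, 22, 44]
Sum = 84


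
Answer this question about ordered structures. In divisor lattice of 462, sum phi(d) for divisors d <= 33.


Divisors of 462 up to 33: [1, 2, 3, 6, 7, 11, 14, 21, 22, 33]
phi values: [1, 1, 2, 2, 6, 10, 6, 12, 10, 20]
Sum = 70


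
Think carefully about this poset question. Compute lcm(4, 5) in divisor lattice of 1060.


In a divisor lattice, join = lcm (least common multiple).
gcd(4,5) = 1
lcm(4,5) = 4*5/gcd = 20/1 = 20


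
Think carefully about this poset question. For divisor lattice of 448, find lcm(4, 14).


In a divisor lattice, join = lcm (least common multiple).
Compute lcm iteratively: start with first element, then lcm(current, next).
Elements: [4, 14]
lcm(4,14) = 28
Final lcm = 28


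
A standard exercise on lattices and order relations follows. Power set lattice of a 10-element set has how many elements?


Power set = 2^n.
2^10 = 1024


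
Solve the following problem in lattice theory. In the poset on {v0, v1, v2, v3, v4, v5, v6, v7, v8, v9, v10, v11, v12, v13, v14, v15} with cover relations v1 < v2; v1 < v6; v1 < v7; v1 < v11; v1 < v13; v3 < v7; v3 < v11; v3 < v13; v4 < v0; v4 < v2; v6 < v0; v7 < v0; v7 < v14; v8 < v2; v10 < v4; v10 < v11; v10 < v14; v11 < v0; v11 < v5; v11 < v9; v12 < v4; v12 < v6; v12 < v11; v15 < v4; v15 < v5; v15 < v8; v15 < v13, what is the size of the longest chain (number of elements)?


A chain is a totally ordered subset; we count the number of elements in a maximum chain.
Compute, for each element x, the size of the longest chain ending at x:
  v1: 1
  v3: 1
  v10: 1
  v12: 1
  v15: 1
  v8: 2
  ...
A maximum chain: v10 < v4 < v0
Number of elements in the longest chain: 3


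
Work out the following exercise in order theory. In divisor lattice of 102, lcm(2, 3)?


Join=lcm.
gcd(2,3)=1
lcm=6


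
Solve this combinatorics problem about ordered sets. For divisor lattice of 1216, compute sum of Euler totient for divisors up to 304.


Divisors of 1216 up to 304: [1, 2, 4, 8, 16, 19, 32, 38, 64, 76, 152, 304]
phi values: [1, 1, 2, 4, 8, 18, 16, 18, 32, 36, 72, 144]
Sum = 352


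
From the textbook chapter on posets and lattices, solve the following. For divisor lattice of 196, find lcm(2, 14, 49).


In a divisor lattice, join = lcm (least common multiple).
Compute lcm iteratively: start with first element, then lcm(current, next).
Elements: [2, 14, 49]
lcm(2,14) = 14
lcm(14,49) = 98
Final lcm = 98


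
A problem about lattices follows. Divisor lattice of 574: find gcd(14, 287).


In a divisor lattice, meet = gcd (greatest common divisor).
By Euclidean algorithm or factoring: gcd(14,287) = 7


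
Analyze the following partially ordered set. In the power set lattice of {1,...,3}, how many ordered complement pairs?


Complement pair (a,b): a meet b = bottom, a join b = top.
Here: A intersect B = {} and A union B = {1,...,3}.
Pairs found: ({},{1,2,3}), ({1},{2,3}), ({2},{1,3}), ({3},{1,2}), ... (4 more)
Total ordered pairs: 8


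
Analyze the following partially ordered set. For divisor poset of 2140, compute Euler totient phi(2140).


phi(n) = n * prod_{p|n} (1 - 1/p).
Prime divisors of 2140: [2, 5, 107]
phi(2140) = 2140 * (1 - 1/2) * (1 - 1/5) * (1 - 1/107)
phi(2140) = 848


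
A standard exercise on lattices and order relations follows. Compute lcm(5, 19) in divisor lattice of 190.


In a divisor lattice, join = lcm (least common multiple).
gcd(5,19) = 1
lcm(5,19) = 5*19/gcd = 95/1 = 95


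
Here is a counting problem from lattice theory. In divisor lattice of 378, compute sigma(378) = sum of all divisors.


sigma(n) = sum of divisors.
Divisors of 378: [1, 2, 3, 6, 7, 9, 14, 18, 21, 27, 42, 54, 63, 126, 189, 378]
Sum = 960


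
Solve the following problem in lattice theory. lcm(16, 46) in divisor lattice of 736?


Join=lcm.
gcd(16,46)=2
lcm=368


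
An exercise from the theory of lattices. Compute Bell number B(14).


B(n) = number of set partitions of an n-element set.
B(n) satisfies the recurrence: B(n+1) = sum_k C(n,k)*B(k).
B(14) = 190899322


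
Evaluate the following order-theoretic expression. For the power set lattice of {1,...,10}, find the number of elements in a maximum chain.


A chain is a totally ordered subset; we count the number of elements in a maximum chain.
Compute, for each element x, the size of the longest chain ending at x:
  {}: 1
  {1}: 2
  {2}: 2
  {3}: 2
  {4}: 2
  {5}: 2
  ...
A maximum chain: {} < {1} < {1,2} < {1,2,3} < {1,2,3,4} < {1,2,3,4,5} < {1,2,3,4,5,6} < {1,2,3,4,5,6,7} < {1,2,3,4,5,6,7,8} < {1,2,3,4,5,6,7,8,9} < {1,2,3,4,5,6,7,8,9,10}
Number of elements in the longest chain: 11


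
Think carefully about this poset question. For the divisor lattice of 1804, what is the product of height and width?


Height = length of longest chain minus 1; width = size of largest antichain.
A maximum chain: 1 | 41 | 451 | 902 | 1804  (height 4).
A maximum antichain: {4, 22, 82, 451}  (width 4).
Product = 4 * 4 = 16


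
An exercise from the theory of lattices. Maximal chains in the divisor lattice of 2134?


A maximal chain goes from the minimum element to a maximal element via cover relations.
Counting all min-to-max paths in the cover graph.
Total maximal chains: 6


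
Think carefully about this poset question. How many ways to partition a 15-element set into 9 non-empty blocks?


S(n,k) = k*S(n-1,k) + S(n-1,k-1).
S(14,9) = 5135130, S(14,8) = 20912320
S(15,9) = 9*5135130 + 20912320 = 46216170 + 20912320
S(15,9) = 67128490


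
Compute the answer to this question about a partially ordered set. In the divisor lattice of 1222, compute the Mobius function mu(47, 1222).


In a divisor lattice, mu(a,b) = mu(b/a) where mu is the classical Mobius function.
b/a = 1222/47 = 26
Prime factorization of 26: primes [2, 13]
26 is squarefree with 2 prime factor(s), so mu(26) = (-1)^2 = 1


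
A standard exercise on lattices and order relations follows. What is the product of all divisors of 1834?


Divisors of 1834: [1, 2, 7, 14, 131, 262, 917, 1834]
Product = n^(d(n)/2) = 1834^(8/2)
Product = 11313508965136


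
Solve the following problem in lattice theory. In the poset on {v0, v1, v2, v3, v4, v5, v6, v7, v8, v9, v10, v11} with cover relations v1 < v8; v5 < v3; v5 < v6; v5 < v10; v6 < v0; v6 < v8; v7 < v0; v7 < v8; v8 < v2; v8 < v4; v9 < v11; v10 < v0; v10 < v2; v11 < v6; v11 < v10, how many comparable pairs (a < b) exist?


A comparable pair {a,b} has a < b or b < a in the order.
Count unordered pairs where one element is strictly below the other.
Examples: {v0,v5}, {v0,v6}, {v0,v7}, {v0,v9}, ...
Total comparable pairs: 35


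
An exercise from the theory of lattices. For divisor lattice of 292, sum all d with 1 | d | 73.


Interval [1,73] in divisors of 292: [1, 73]
Sum = 74


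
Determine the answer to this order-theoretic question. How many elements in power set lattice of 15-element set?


Power set = 2^n.
2^15 = 32768


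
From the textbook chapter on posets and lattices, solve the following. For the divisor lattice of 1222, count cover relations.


A cover relation a -< b holds when a < b with no c strictly between.
Cover relations:
  1 -< 2
  1 -< 13
  1 -< 47
  2 -< 26
  2 -< 94
  13 -< 26
  13 -< 611
  26 -< 1222
  ...4 more
Total: 12


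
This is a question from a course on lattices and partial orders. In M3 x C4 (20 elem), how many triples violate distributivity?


Distributive law: a ^ (b v c) = (a ^ b) v (a ^ c).
Check all 20^3 = 8000 ordered triples (a,b,c).
  e.g. a=(a1,0), b=(a2,0), c=(a3,0): lhs=(a1,0) != rhs=(0,0)
  e.g. a=(a1,0), b=(a2,0), c=(a3,1): lhs=(a1,0) != rhs=(0,0)
Total violating triples: 384


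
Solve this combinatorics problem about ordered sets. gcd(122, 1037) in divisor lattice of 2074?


Meet=gcd.
gcd(122,1037)=61


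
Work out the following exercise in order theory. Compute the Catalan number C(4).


C(n) = C(2n, n) / (n+1).
C(8, 4) = 70
C(4) = 70 / 5 = 14


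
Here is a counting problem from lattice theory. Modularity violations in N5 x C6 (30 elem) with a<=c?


Modular law: if a <= c then a v (b ^ c) = (a v b) ^ c.
Check all triples (a,b,c) with a <= c among 30 elements.
  e.g. a=(a,0), b=(c,0), c=(b,0): lhs=(a,0) != rhs=(b,0)
  e.g. a=(a,0), b=(c,1), c=(b,0): lhs=(a,0) != rhs=(b,0)
Total violating triples: 126


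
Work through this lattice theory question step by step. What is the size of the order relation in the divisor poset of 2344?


The order relation is {(a,b) : a <= b}, reflexive so it includes (a,a).
Examples: (1,1), (1,1172), (1,2), (1,2344), (1,293), ...
Total ordered pairs: 30


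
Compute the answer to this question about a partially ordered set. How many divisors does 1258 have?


Divisors of 1258: [1, 2, 17, 34, 37, 74, 629, 1258]
Count: 8


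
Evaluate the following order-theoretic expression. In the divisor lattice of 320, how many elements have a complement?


An element a is complemented if some b has a meet b = bottom, a join b = top.
a is complemented iff gcd(a, n/a)=1, i.e. a is a unitary divisor of 320.
Complemented elements: 1, 5, 64, 320
Count: 4


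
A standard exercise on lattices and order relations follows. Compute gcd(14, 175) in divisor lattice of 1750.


In a divisor lattice, meet = gcd (greatest common divisor).
By Euclidean algorithm or factoring: gcd(14,175) = 7


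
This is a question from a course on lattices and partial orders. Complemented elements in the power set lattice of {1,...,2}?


An element a is complemented if some b has a meet b = bottom, a join b = top.
every subset A has complement S\A, so all elements are complemented.
Complemented elements: {}, {1}, {2}, {1,2}
Count: 4


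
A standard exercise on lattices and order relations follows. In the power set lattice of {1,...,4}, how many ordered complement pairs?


Complement pair (a,b): a meet b = bottom, a join b = top.
Here: A intersect B = {} and A union B = {1,...,4}.
Pairs found: ({},{1,2,3,4}), ({1},{2,3,4}), ({2},{1,3,4}), ({3},{1,2,4}), ... (12 more)
Total ordered pairs: 16


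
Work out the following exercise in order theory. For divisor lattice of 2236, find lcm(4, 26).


In a divisor lattice, join = lcm (least common multiple).
Compute lcm iteratively: start with first element, then lcm(current, next).
Elements: [4, 26]
lcm(4,26) = 52
Final lcm = 52


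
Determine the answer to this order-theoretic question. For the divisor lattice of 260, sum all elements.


sigma(n) = sum of divisors.
Divisors of 260: [1, 2, 4, 5, 10, 13, 20, 26, 52, 65, 130, 260]
Sum = 588


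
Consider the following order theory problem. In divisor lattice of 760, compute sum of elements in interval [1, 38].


Interval [1,38] in divisors of 760: [1, 2, 19, 38]
Sum = 60


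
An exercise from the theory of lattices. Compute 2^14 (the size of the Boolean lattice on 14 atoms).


Power set = 2^n.
2^14 = 16384


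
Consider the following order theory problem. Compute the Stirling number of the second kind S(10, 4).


S(n,k) = k*S(n-1,k) + S(n-1,k-1).
S(9,4) = 7770, S(9,3) = 3025
S(10,4) = 4*7770 + 3025 = 31080 + 3025
S(10,4) = 34105


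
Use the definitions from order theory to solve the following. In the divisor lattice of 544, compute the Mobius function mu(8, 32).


In a divisor lattice, mu(a,b) = mu(b/a) where mu is the classical Mobius function.
b/a = 32/8 = 4
Prime factorization of 4: primes [2]
4 is not squarefree, so mu(4) = 0


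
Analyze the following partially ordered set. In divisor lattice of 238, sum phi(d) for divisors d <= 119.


Divisors of 238 up to 119: [1, 2, 7, 14, 17, 34, 119]
phi values: [1, 1, 6, 6, 16, 16, 96]
Sum = 142


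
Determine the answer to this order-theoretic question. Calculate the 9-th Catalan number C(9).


C(n) = C(2n, n) / (n+1).
C(18, 9) = 48620
C(9) = 48620 / 10 = 4862


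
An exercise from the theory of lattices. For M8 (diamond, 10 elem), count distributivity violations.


Distributive law: a ^ (b v c) = (a ^ b) v (a ^ c).
Check all 10^3 = 1000 ordered triples (a,b,c).
  e.g. a=a1, b=a2, c=a3: lhs=a1 != rhs=0
  e.g. a=a1, b=a2, c=a4: lhs=a1 != rhs=0
Total violating triples: 336


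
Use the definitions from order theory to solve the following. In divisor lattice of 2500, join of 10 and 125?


In a divisor lattice, join = lcm (least common multiple).
gcd(10,125) = 5
lcm(10,125) = 10*125/gcd = 1250/5 = 250


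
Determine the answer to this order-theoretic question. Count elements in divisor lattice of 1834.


Divisors of 1834: [1, 2, 7, 14, 131, 262, 917, 1834]
Count: 8


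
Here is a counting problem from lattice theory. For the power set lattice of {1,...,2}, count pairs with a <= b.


The order relation is {(a,b) : a <= b}, reflexive so it includes (a,a).
Examples: ({},{}), ({},{1,2}), ({},{1}), ({},{2}), ({1,2},{1,2}), ...
Total ordered pairs: 9


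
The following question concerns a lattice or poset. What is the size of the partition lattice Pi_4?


B(n) = number of set partitions of an n-element set.
B(n) satisfies the recurrence: B(n+1) = sum_k C(n,k)*B(k).
B(4) = 15


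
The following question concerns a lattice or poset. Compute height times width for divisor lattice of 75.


Height = length of longest chain minus 1; width = size of largest antichain.
A maximum chain: 1 | 5 | 25 | 75  (height 3).
A maximum antichain: {3, 5}  (width 2).
Product = 3 * 2 = 6


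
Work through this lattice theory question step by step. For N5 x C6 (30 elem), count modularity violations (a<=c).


Modular law: if a <= c then a v (b ^ c) = (a v b) ^ c.
Check all triples (a,b,c) with a <= c among 30 elements.
  e.g. a=(a,0), b=(c,0), c=(b,0): lhs=(a,0) != rhs=(b,0)
  e.g. a=(a,0), b=(c,1), c=(b,0): lhs=(a,0) != rhs=(b,0)
Total violating triples: 126


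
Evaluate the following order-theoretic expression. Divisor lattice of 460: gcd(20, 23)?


Meet=gcd.
gcd(20,23)=1


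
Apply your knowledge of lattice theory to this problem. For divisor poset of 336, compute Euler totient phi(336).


phi(n) = n * prod_{p|n} (1 - 1/p).
Prime divisors of 336: [2, 3, 7]
phi(336) = 336 * (1 - 1/2) * (1 - 1/3) * (1 - 1/7)
phi(336) = 96


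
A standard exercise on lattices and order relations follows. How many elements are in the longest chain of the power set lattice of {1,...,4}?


A chain is a totally ordered subset; we count the number of elements in a maximum chain.
Compute, for each element x, the size of the longest chain ending at x:
  {}: 1
  {1}: 2
  {2}: 2
  {3}: 2
  {4}: 2
  {1,2}: 3
  ...
A maximum chain: {} < {1} < {1,2} < {1,2,3} < {1,2,3,4}
Number of elements in the longest chain: 5


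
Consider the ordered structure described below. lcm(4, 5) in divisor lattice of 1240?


Join=lcm.
gcd(4,5)=1
lcm=20


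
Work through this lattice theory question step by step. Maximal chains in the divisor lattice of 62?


A maximal chain goes from the minimum element to a maximal element via cover relations.
Counting all min-to-max paths in the cover graph.
Total maximal chains: 2


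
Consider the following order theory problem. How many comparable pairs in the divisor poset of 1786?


A comparable pair {a,b} has a < b or b < a in the order.
Count unordered pairs where one element is strictly below the other.
Examples: {1,2}, {1,19}, {1,38}, {1,47}, ...
Total comparable pairs: 19


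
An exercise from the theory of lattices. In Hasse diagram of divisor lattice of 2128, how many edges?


A cover relation a -< b holds when a < b with no c strictly between.
Cover relations:
  1 -< 2
  1 -< 7
  1 -< 19
  2 -< 4
  2 -< 14
  2 -< 38
  4 -< 8
  4 -< 28
  ...28 more
Total: 36


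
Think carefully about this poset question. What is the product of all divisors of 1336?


Divisors of 1336: [1, 2, 4, 8, 167, 334, 668, 1336]
Product = n^(d(n)/2) = 1336^(8/2)
Product = 3185853730816


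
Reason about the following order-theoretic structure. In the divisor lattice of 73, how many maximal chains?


A maximal chain goes from the minimum element to a maximal element via cover relations.
Counting all min-to-max paths in the cover graph.
Total maximal chains: 1


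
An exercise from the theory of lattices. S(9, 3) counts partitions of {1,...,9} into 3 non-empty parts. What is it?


S(n,k) = k*S(n-1,k) + S(n-1,k-1).
S(8,3) = 966, S(8,2) = 127
S(9,3) = 3*966 + 127 = 2898 + 127
S(9,3) = 3025


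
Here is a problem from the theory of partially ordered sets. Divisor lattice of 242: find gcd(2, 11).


In a divisor lattice, meet = gcd (greatest common divisor).
By Euclidean algorithm or factoring: gcd(2,11) = 1


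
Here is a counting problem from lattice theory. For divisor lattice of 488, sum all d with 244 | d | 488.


Interval [244,488] in divisors of 488: [244, 488]
Sum = 732


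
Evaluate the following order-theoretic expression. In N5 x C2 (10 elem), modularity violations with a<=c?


Modular law: if a <= c then a v (b ^ c) = (a v b) ^ c.
Check all triples (a,b,c) with a <= c among 10 elements.
  e.g. a=(a,0), b=(c,0), c=(b,0): lhs=(a,0) != rhs=(b,0)
  e.g. a=(a,0), b=(c,1), c=(b,0): lhs=(a,0) != rhs=(b,0)
Total violating triples: 6


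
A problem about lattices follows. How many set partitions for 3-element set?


B(n) = number of set partitions of an n-element set.
B(n) satisfies the recurrence: B(n+1) = sum_k C(n,k)*B(k).
B(3) = 5


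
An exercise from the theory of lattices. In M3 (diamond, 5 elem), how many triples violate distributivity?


Distributive law: a ^ (b v c) = (a ^ b) v (a ^ c).
Check all 5^3 = 125 ordered triples (a,b,c).
  e.g. a=a1, b=a2, c=a3: lhs=a1 != rhs=0
  e.g. a=a1, b=a3, c=a2: lhs=a1 != rhs=0
Total violating triples: 6


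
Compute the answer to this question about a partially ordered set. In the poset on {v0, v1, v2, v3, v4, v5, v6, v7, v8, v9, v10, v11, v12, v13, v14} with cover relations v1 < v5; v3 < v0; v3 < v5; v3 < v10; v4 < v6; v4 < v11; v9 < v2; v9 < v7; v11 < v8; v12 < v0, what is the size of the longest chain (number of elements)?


A chain is a totally ordered subset; we count the number of elements in a maximum chain.
Compute, for each element x, the size of the longest chain ending at x:
  v1: 1
  v3: 1
  v4: 1
  v9: 1
  v12: 1
  v13: 1
  ...
A maximum chain: v4 < v11 < v8
Number of elements in the longest chain: 3


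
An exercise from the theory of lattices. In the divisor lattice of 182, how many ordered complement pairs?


Complement pair (a,b): a meet b = bottom, a join b = top.
Here: gcd(a,b)=1 and lcm(a,b)=182, i.e. a*b=182 with a,b coprime.
Pairs found: (1,182), (2,91), (7,26), (13,14), ... (4 more)
Total ordered pairs: 8


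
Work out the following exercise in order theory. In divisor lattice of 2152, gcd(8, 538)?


Meet=gcd.
gcd(8,538)=2


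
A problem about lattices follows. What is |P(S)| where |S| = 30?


Power set = 2^n.
2^30 = 1073741824


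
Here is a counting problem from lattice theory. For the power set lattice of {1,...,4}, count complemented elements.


An element a is complemented if some b has a meet b = bottom, a join b = top.
every subset A has complement S\A, so all elements are complemented.
Complemented elements: {}, {1}, {2}, {3}, {4}, {1,2}, ... (10 more)
Count: 16


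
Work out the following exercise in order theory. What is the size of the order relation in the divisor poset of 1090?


The order relation is {(a,b) : a <= b}, reflexive so it includes (a,a).
Examples: (1,1), (1,10), (1,109), (1,1090), (1,2), ...
Total ordered pairs: 27


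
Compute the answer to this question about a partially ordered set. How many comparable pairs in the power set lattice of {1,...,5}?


A comparable pair {a,b} has a < b or b < a in the order.
Count unordered pairs where one element is strictly below the other.
Examples: {{},{1}}, {{},{2}}, {{},{3}}, {{},{4}}, ...
Total comparable pairs: 211


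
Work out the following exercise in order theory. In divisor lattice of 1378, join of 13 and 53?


In a divisor lattice, join = lcm (least common multiple).
gcd(13,53) = 1
lcm(13,53) = 13*53/gcd = 689/1 = 689


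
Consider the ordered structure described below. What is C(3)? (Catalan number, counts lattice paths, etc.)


C(n) = C(2n, n) / (n+1).
C(6, 3) = 20
C(3) = 20 / 4 = 5


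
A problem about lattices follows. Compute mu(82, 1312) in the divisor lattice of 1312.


In a divisor lattice, mu(a,b) = mu(b/a) where mu is the classical Mobius function.
b/a = 1312/82 = 16
Prime factorization of 16: primes [2]
16 is not squarefree, so mu(16) = 0


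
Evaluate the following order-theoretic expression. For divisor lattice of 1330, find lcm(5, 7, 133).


In a divisor lattice, join = lcm (least common multiple).
Compute lcm iteratively: start with first element, then lcm(current, next).
Elements: [5, 7, 133]
lcm(5,7) = 35
lcm(35,133) = 665
Final lcm = 665


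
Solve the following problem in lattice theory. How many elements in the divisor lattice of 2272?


Divisors of 2272: [1, 2, 4, 8, 16, 32, 71, 142, 284, 568, 1136, 2272]
Count: 12


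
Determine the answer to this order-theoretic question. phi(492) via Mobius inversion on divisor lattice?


phi(n) = n * prod_{p|n} (1 - 1/p).
Prime divisors of 492: [2, 3, 41]
phi(492) = 492 * (1 - 1/2) * (1 - 1/3) * (1 - 1/41)
phi(492) = 160


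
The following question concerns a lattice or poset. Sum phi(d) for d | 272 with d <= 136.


Divisors of 272 up to 136: [1, 2, 4, 8, 16, 17, 34, 68, 136]
phi values: [1, 1, 2, 4, 8, 16, 16, 32, 64]
Sum = 144


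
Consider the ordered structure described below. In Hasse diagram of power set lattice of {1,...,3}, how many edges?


A cover relation a -< b holds when a < b with no c strictly between.
Cover relations:
  {} -< {1}
  {} -< {2}
  {} -< {3}
  {1} -< {1,2}
  {1} -< {1,3}
  {2} -< {1,2}
  {2} -< {2,3}
  {3} -< {1,3}
  ...4 more
Total: 12


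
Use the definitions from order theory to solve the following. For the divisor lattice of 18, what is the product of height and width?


Height = length of longest chain minus 1; width = size of largest antichain.
A maximum chain: 1 | 3 | 9 | 18  (height 3).
A maximum antichain: {2, 3}  (width 2).
Product = 3 * 2 = 6


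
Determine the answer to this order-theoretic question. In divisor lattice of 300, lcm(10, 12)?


Join=lcm.
gcd(10,12)=2
lcm=60


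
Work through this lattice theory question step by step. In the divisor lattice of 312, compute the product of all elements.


Divisors of 312: [1, 2, 3, 4, 6, 8, 12, 13, 24, 26, 39, 52, 78, 104, 156, 312]
Product = n^(d(n)/2) = 312^(16/2)
Product = 89791815397090000896


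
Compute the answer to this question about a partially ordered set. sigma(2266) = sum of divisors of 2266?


sigma(n) = sum of divisors.
Divisors of 2266: [1, 2, 11, 22, 103, 206, 1133, 2266]
Sum = 3744


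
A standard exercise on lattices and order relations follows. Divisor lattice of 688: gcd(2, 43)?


Meet=gcd.
gcd(2,43)=1


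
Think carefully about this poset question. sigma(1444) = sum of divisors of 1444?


sigma(n) = sum of divisors.
Divisors of 1444: [1, 2, 4, 19, 38, 76, 361, 722, 1444]
Sum = 2667


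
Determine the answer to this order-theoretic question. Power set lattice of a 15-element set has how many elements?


Power set = 2^n.
2^15 = 32768


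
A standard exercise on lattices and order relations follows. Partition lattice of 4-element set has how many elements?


B(n) = number of set partitions of an n-element set.
B(n) satisfies the recurrence: B(n+1) = sum_k C(n,k)*B(k).
B(4) = 15


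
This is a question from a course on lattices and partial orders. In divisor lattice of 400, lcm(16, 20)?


Join=lcm.
gcd(16,20)=4
lcm=80


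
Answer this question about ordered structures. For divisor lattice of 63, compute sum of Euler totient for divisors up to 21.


Divisors of 63 up to 21: [1, 3, 7, 9, 21]
phi values: [1, 2, 6, 6, 12]
Sum = 27


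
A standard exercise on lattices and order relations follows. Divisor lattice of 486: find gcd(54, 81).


In a divisor lattice, meet = gcd (greatest common divisor).
By Euclidean algorithm or factoring: gcd(54,81) = 27


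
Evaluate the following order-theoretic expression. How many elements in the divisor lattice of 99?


Divisors of 99: [1, 3, 9, 11, 33, 99]
Count: 6


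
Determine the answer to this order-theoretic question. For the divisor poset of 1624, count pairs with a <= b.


The order relation is {(a,b) : a <= b}, reflexive so it includes (a,a).
Examples: (1,1), (1,116), (1,14), (1,1624), (1,2), ...
Total ordered pairs: 90


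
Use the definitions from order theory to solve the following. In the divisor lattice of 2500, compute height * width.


Height = length of longest chain minus 1; width = size of largest antichain.
A maximum chain: 1 | 5 | 25 | 125 | 625 | 1250 | 2500  (height 6).
A maximum antichain: {4, 10, 25}  (width 3).
Product = 6 * 3 = 18


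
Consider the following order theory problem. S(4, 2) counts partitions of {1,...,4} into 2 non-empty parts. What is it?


S(n,k) = k*S(n-1,k) + S(n-1,k-1).
S(3,2) = 3, S(3,1) = 1
S(4,2) = 2*3 + 1 = 6 + 1
S(4,2) = 7


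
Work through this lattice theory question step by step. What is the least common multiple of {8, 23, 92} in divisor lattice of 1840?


In a divisor lattice, join = lcm (least common multiple).
Compute lcm iteratively: start with first element, then lcm(current, next).
Elements: [8, 23, 92]
lcm(8,23) = 184
lcm(184,92) = 184
Final lcm = 184


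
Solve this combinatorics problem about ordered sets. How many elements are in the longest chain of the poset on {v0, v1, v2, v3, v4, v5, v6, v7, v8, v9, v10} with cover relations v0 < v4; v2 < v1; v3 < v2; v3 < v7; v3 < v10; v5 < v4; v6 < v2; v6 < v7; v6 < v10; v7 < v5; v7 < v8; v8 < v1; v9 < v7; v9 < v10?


A chain is a totally ordered subset; we count the number of elements in a maximum chain.
Compute, for each element x, the size of the longest chain ending at x:
  v0: 1
  v3: 1
  v6: 1
  v9: 1
  v2: 2
  v7: 2
  ...
A maximum chain: v3 < v7 < v8 < v1
Number of elements in the longest chain: 4


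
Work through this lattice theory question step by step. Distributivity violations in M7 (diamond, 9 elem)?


Distributive law: a ^ (b v c) = (a ^ b) v (a ^ c).
Check all 9^3 = 729 ordered triples (a,b,c).
  e.g. a=a1, b=a2, c=a3: lhs=a1 != rhs=0
  e.g. a=a1, b=a2, c=a4: lhs=a1 != rhs=0
Total violating triples: 210


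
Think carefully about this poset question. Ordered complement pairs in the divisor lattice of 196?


Complement pair (a,b): a meet b = bottom, a join b = top.
Here: gcd(a,b)=1 and lcm(a,b)=196, i.e. a*b=196 with a,b coprime.
Pairs found: (1,196), (4,49), (49,4), (196,1)
Total ordered pairs: 4


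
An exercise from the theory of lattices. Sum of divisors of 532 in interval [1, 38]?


Interval [1,38] in divisors of 532: [1, 2, 19, 38]
Sum = 60


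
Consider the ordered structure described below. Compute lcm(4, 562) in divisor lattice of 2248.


In a divisor lattice, join = lcm (least common multiple).
gcd(4,562) = 2
lcm(4,562) = 4*562/gcd = 2248/2 = 1124


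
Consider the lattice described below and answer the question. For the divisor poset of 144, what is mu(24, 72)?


In a divisor lattice, mu(a,b) = mu(b/a) where mu is the classical Mobius function.
b/a = 72/24 = 3
Prime factorization of 3: primes [3]
3 is squarefree with 1 prime factor(s), so mu(3) = (-1)^1 = -1


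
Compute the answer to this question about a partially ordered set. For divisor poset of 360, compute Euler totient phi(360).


phi(n) = n * prod_{p|n} (1 - 1/p).
Prime divisors of 360: [2, 3, 5]
phi(360) = 360 * (1 - 1/2) * (1 - 1/3) * (1 - 1/5)
phi(360) = 96
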